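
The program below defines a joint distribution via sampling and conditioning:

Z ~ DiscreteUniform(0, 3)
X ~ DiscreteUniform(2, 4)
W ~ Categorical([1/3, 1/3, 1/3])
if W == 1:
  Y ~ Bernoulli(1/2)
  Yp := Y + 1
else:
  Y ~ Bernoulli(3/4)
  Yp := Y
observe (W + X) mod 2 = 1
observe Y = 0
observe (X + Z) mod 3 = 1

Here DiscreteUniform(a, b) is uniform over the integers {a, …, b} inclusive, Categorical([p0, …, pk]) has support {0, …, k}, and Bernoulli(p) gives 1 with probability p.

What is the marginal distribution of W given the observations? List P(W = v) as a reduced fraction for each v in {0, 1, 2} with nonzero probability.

Enumerate traces; 5 have nonzero weight after conditioning:
  (Z=0, X=4, W=1, Y=0) weight 1/72
  (Z=1, X=3, W=0, Y=0) weight 1/144
  (Z=1, X=3, W=2, Y=0) weight 1/144
  (Z=2, X=2, W=1, Y=0) weight 1/72
  (Z=3, X=4, W=1, Y=0) weight 1/72
Group by W:
  weight(W=0) = 1/144
  weight(W=1) = 1/24
  weight(W=2) = 1/144
Total weight = 1/144 + 1/24 + 1/144 = 1/18
P(W=0 | obs) = 1/144 / 1/18 = 1/8
P(W=1 | obs) = 1/24 / 1/18 = 3/4
P(W=2 | obs) = 1/144 / 1/18 = 1/8

P(W=0) = 1/8, P(W=1) = 3/4, P(W=2) = 1/8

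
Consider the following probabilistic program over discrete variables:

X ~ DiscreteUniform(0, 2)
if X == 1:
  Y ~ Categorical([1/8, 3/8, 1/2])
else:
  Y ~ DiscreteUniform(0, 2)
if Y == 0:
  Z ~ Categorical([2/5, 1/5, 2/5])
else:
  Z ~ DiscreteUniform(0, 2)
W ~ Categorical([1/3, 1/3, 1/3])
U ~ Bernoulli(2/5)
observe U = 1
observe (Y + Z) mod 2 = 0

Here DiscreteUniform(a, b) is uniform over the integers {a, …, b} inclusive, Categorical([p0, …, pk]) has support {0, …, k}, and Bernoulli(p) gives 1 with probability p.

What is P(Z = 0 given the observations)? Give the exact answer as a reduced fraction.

Enumerate traces; 45 have nonzero weight after conditioning:
  (X=0, Y=0, Z=0, W=0, U=1) weight 4/675
  (X=0, Y=0, Z=0, W=1, U=1) weight 4/675
  (X=0, Y=0, Z=0, W=2, U=1) weight 4/675
  (X=0, Y=0, Z=2, W=0, U=1) weight 4/675
  (X=0, Y=0, Z=2, W=1, U=1) weight 4/675
  (X=0, Y=0, Z=2, W=2, U=1) weight 4/675
  (X=0, Y=1, Z=1, W=0, U=1) weight 2/405
  (X=0, Y=1, Z=1, W=1, U=1) weight 2/405
  … 37 more
Group by Z:
  weight(Z=0) = 127/1350
  weight(Z=1) = 5/108
  weight(Z=2) = 127/1350
Total weight = 127/1350 + 5/108 + 127/1350 = 211/900
P(Z=0 | obs) = 127/1350 / 211/900 = 254/633
P(Z=1 | obs) = 5/108 / 211/900 = 125/633
P(Z=2 | obs) = 127/1350 / 211/900 = 254/633

P(Z = 0 | obs) = 254/633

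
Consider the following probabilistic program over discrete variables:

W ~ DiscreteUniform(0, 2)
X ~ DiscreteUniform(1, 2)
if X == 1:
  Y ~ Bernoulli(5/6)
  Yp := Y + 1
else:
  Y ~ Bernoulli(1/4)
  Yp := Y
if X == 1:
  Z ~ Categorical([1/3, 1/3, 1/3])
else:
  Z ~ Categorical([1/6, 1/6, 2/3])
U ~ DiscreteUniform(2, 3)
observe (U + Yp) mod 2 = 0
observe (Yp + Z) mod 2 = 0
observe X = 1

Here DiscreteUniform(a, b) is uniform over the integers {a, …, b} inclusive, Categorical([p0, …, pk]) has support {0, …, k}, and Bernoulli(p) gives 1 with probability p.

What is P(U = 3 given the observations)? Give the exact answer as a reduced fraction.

Enumerate traces; 9 have nonzero weight after conditioning:
  (W=0, X=1, Y=0, Z=1, U=3) weight 1/216
  (W=0, X=1, Y=1, Z=0, U=2) weight 5/216
  (W=0, X=1, Y=1, Z=2, U=2) weight 5/216
  (W=1, X=1, Y=0, Z=1, U=3) weight 1/216
  (W=1, X=1, Y=1, Z=0, U=2) weight 5/216
  (W=1, X=1, Y=1, Z=2, U=2) weight 5/216
  (W=2, X=1, Y=0, Z=1, U=3) weight 1/216
  (W=2, X=1, Y=1, Z=0, U=2) weight 5/216
  … 1 more
Group by U:
  weight(U=2) = 5/36
  weight(U=3) = 1/72
Total weight = 5/36 + 1/72 = 11/72
P(U=2 | obs) = 5/36 / 11/72 = 10/11
P(U=3 | obs) = 1/72 / 11/72 = 1/11

P(U = 3 | obs) = 1/11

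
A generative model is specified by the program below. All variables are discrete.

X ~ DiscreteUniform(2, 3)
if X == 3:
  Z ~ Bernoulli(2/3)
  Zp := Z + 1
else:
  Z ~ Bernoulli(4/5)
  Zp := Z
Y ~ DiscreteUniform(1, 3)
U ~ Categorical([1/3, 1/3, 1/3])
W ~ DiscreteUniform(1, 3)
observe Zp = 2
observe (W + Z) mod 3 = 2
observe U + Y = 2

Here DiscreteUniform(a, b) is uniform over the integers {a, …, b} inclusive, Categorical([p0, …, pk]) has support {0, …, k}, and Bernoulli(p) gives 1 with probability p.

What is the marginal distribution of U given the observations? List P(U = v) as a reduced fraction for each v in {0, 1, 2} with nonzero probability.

Enumerate traces; 2 have nonzero weight after conditioning:
  (X=3, Z=1, Y=1, U=1, W=1) weight 1/81
  (X=3, Z=1, Y=2, U=0, W=1) weight 1/81
Group by U:
  weight(U=0) = 1/81
  weight(U=1) = 1/81
Total weight = 1/81 + 1/81 = 2/81
P(U=0 | obs) = 1/81 / 2/81 = 1/2
P(U=1 | obs) = 1/81 / 2/81 = 1/2

P(U=0) = 1/2, P(U=1) = 1/2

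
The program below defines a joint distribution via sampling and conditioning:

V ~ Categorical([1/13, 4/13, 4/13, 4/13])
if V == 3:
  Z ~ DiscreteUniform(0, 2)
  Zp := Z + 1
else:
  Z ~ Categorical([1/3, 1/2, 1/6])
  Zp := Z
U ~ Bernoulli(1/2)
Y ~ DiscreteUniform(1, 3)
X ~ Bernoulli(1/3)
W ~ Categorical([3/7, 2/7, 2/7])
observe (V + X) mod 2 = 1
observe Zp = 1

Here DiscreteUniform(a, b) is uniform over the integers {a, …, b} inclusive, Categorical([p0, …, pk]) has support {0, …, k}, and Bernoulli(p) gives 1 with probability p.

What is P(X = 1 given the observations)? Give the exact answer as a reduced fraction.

Enumerate traces; 72 have nonzero weight after conditioning:
  (V=0, Z=1, U=0, Y=1, X=1, W=0) weight 1/1092
  (V=0, Z=1, U=0, Y=1, X=1, W=1) weight 1/1638
  (V=0, Z=1, U=0, Y=1, X=1, W=2) weight 1/1638
  (V=0, Z=1, U=0, Y=2, X=1, W=0) weight 1/1092
  (V=0, Z=1, U=0, Y=2, X=1, W=1) weight 1/1638
  (V=0, Z=1, U=0, Y=2, X=1, W=2) weight 1/1638
  (V=0, Z=1, U=0, Y=3, X=1, W=0) weight 1/1092
  (V=0, Z=1, U=0, Y=3, X=1, W=1) weight 1/1638
  (V=1, Z=1, U=0, Y=1, X=0, W=0) weight 2/273
  … 63 more
Group by X:
  weight(X=0) = 20/117
  weight(X=1) = 5/78
Total weight = 20/117 + 5/78 = 55/234
P(X=0 | obs) = 20/117 / 55/234 = 8/11
P(X=1 | obs) = 5/78 / 55/234 = 3/11

P(X = 1 | obs) = 3/11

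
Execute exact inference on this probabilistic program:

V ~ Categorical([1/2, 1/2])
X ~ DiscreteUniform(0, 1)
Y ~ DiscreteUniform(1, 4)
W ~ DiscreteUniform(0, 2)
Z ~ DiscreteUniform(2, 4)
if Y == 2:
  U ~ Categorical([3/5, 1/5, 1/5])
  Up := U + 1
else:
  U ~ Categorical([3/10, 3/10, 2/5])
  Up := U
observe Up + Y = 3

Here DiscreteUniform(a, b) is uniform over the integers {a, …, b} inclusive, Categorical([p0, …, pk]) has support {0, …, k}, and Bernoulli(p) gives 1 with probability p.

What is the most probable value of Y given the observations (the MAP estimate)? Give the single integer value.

argmax_v P(Y = v | obs) = 2

Enumerate traces; 108 have nonzero weight after conditioning:
  (V=0, X=0, Y=1, W=0, Z=2, U=2) weight 1/360
  (V=0, X=0, Y=1, W=0, Z=3, U=2) weight 1/360
  (V=0, X=0, Y=1, W=0, Z=4, U=2) weight 1/360
  (V=0, X=0, Y=1, W=1, Z=2, U=2) weight 1/360
  (V=0, X=0, Y=1, W=1, Z=3, U=2) weight 1/360
  (V=0, X=0, Y=1, W=1, Z=4, U=2) weight 1/360
  (V=0, X=0, Y=1, W=2, Z=2, U=2) weight 1/360
  (V=0, X=0, Y=1, W=2, Z=3, U=2) weight 1/360
  (V=0, X=0, Y=2, W=0, Z=2, U=0) weight 1/240
  (V=0, X=0, Y=3, W=0, Z=2, U=0) weight 1/480
  … 98 more
Group by Y:
  weight(Y=1) = 1/10
  weight(Y=2) = 3/20
  weight(Y=3) = 3/40
Total weight = 1/10 + 3/20 + 3/40 = 13/40
P(Y=1 | obs) = 1/10 / 13/40 = 4/13
P(Y=2 | obs) = 3/20 / 13/40 = 6/13
P(Y=3 | obs) = 3/40 / 13/40 = 3/13
argmax = 2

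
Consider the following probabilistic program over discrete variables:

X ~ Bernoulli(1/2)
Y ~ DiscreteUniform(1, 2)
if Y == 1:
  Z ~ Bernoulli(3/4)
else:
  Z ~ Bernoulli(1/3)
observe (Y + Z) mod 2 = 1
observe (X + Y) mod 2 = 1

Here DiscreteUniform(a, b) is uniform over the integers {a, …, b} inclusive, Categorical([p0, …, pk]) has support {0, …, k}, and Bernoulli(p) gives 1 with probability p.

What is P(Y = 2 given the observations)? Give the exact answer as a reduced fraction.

P(Y = 2 | obs) = 4/7

Enumerate traces; 2 have nonzero weight after conditioning:
  (X=0, Y=1, Z=0) weight 1/16
  (X=1, Y=2, Z=1) weight 1/12
Group by Y:
  weight(Y=1) = 1/16
  weight(Y=2) = 1/12
Total weight = 1/16 + 1/12 = 7/48
P(Y=1 | obs) = 1/16 / 7/48 = 3/7
P(Y=2 | obs) = 1/12 / 7/48 = 4/7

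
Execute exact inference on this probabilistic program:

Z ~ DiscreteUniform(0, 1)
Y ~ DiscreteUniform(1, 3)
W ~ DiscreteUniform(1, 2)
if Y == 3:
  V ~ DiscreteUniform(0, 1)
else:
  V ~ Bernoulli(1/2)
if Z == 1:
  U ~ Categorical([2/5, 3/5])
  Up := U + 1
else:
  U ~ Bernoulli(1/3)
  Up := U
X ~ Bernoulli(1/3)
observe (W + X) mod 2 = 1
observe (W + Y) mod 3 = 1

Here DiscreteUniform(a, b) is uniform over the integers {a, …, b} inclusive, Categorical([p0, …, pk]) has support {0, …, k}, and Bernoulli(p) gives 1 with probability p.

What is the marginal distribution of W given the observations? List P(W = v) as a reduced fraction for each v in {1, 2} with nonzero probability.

Enumerate traces; 16 have nonzero weight after conditioning:
  (Z=0, Y=2, W=2, V=0, U=0, X=1) weight 1/108
  (Z=0, Y=2, W=2, V=0, U=1, X=1) weight 1/216
  (Z=0, Y=2, W=2, V=1, U=0, X=1) weight 1/108
  (Z=0, Y=2, W=2, V=1, U=1, X=1) weight 1/216
  (Z=0, Y=3, W=1, V=0, U=0, X=0) weight 1/54
  (Z=0, Y=3, W=1, V=0, U=1, X=0) weight 1/108
  (Z=0, Y=3, W=1, V=1, U=0, X=0) weight 1/54
  (Z=0, Y=3, W=1, V=1, U=1, X=0) weight 1/108
  … 8 more
Group by W:
  weight(W=1) = 1/9
  weight(W=2) = 1/18
Total weight = 1/9 + 1/18 = 1/6
P(W=1 | obs) = 1/9 / 1/6 = 2/3
P(W=2 | obs) = 1/18 / 1/6 = 1/3

P(W=1) = 2/3, P(W=2) = 1/3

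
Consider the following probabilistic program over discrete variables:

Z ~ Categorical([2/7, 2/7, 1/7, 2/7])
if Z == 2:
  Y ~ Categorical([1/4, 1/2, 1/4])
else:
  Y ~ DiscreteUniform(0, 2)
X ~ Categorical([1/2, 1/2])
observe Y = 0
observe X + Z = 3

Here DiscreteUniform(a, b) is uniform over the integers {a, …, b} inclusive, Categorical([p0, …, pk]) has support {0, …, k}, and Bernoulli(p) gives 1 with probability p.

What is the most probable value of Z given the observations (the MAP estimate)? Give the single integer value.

Enumerate traces; 2 have nonzero weight after conditioning:
  (Z=2, Y=0, X=1) weight 1/56
  (Z=3, Y=0, X=0) weight 1/21
Group by Z:
  weight(Z=2) = 1/56
  weight(Z=3) = 1/21
Total weight = 1/56 + 1/21 = 11/168
P(Z=2 | obs) = 1/56 / 11/168 = 3/11
P(Z=3 | obs) = 1/21 / 11/168 = 8/11
argmax = 3

argmax_v P(Z = v | obs) = 3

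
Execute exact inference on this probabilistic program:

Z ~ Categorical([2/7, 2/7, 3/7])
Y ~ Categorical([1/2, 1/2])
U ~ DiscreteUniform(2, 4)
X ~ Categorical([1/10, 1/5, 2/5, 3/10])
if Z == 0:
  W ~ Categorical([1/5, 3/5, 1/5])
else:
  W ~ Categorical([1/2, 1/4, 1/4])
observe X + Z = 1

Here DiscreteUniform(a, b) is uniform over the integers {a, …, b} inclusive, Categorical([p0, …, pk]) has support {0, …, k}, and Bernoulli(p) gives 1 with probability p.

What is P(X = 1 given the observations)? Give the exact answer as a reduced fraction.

Enumerate traces; 36 have nonzero weight after conditioning:
  (Z=0, Y=0, U=2, X=1, W=0) weight 1/525
  (Z=0, Y=0, U=2, X=1, W=1) weight 1/175
  (Z=0, Y=0, U=2, X=1, W=2) weight 1/525
  (Z=0, Y=0, U=3, X=1, W=0) weight 1/525
  (Z=0, Y=0, U=3, X=1, W=1) weight 1/175
  (Z=0, Y=0, U=3, X=1, W=2) weight 1/525
  (Z=0, Y=0, U=4, X=1, W=0) weight 1/525
  (Z=0, Y=0, U=4, X=1, W=1) weight 1/175
  (Z=1, Y=0, U=2, X=0, W=0) weight 1/420
  … 27 more
Group by X:
  weight(X=0) = 1/35
  weight(X=1) = 2/35
Total weight = 1/35 + 2/35 = 3/35
P(X=0 | obs) = 1/35 / 3/35 = 1/3
P(X=1 | obs) = 2/35 / 3/35 = 2/3

P(X = 1 | obs) = 2/3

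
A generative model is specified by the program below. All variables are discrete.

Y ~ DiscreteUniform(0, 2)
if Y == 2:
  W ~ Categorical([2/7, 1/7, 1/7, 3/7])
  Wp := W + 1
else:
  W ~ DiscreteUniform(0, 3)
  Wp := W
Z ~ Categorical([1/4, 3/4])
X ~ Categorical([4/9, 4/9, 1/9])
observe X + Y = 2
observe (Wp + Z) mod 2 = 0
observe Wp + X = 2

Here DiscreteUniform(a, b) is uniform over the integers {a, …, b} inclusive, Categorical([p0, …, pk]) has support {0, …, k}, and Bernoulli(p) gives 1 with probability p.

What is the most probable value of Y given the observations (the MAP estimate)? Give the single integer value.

argmax_v P(Y = v | obs) = 1

Enumerate traces; 3 have nonzero weight after conditioning:
  (Y=0, W=0, Z=0, X=2) weight 1/432
  (Y=1, W=1, Z=1, X=1) weight 1/36
  (Y=2, W=1, Z=0, X=0) weight 1/189
Group by Y:
  weight(Y=0) = 1/432
  weight(Y=1) = 1/36
  weight(Y=2) = 1/189
Total weight = 1/432 + 1/36 + 1/189 = 107/3024
P(Y=0 | obs) = 1/432 / 107/3024 = 7/107
P(Y=1 | obs) = 1/36 / 107/3024 = 84/107
P(Y=2 | obs) = 1/189 / 107/3024 = 16/107
argmax = 1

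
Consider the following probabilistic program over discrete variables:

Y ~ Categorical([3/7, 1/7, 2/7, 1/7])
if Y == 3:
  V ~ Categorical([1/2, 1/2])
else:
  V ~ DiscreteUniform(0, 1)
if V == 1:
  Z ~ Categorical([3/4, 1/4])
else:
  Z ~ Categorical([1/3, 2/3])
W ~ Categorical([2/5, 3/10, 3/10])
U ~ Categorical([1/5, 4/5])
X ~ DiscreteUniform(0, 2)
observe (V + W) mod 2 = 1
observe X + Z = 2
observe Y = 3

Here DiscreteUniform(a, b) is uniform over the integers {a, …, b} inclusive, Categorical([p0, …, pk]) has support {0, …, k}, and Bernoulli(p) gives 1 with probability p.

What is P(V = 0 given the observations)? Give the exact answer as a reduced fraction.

Enumerate traces; 12 have nonzero weight after conditioning:
  (Y=3, V=0, Z=0, W=1, U=0, X=2) weight 1/2100
  (Y=3, V=0, Z=0, W=1, U=1, X=2) weight 1/525
  (Y=3, V=0, Z=1, W=1, U=0, X=1) weight 1/1050
  (Y=3, V=0, Z=1, W=1, U=1, X=1) weight 2/525
  (Y=3, V=1, Z=0, W=0, U=0, X=2) weight 1/700
  (Y=3, V=1, Z=0, W=0, U=1, X=2) weight 1/175
  (Y=3, V=1, Z=0, W=2, U=0, X=2) weight 3/2800
  (Y=3, V=1, Z=0, W=2, U=1, X=2) weight 3/700
  … 4 more
Group by V:
  weight(V=0) = 1/140
  weight(V=1) = 1/60
Total weight = 1/140 + 1/60 = 1/42
P(V=0 | obs) = 1/140 / 1/42 = 3/10
P(V=1 | obs) = 1/60 / 1/42 = 7/10

P(V = 0 | obs) = 3/10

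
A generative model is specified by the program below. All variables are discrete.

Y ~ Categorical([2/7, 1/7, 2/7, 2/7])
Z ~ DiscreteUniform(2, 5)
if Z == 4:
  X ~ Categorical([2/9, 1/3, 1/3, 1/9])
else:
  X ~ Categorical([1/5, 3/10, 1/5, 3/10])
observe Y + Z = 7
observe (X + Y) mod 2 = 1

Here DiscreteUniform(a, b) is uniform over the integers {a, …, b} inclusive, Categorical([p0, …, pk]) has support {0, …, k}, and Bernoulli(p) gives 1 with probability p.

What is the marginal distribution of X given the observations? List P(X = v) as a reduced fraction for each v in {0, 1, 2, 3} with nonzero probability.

P(X=0) = 5/26, P(X=1) = 27/104, P(X=2) = 15/52, P(X=3) = 27/104

Enumerate traces; 4 have nonzero weight after conditioning:
  (Y=2, Z=5, X=1) weight 3/140
  (Y=2, Z=5, X=3) weight 3/140
  (Y=3, Z=4, X=0) weight 1/63
  (Y=3, Z=4, X=2) weight 1/42
Group by X:
  weight(X=0) = 1/63
  weight(X=1) = 3/140
  weight(X=2) = 1/42
  weight(X=3) = 3/140
Total weight = 1/63 + 3/140 + 1/42 + 3/140 = 26/315
P(X=0 | obs) = 1/63 / 26/315 = 5/26
P(X=1 | obs) = 3/140 / 26/315 = 27/104
P(X=2 | obs) = 1/42 / 26/315 = 15/52
P(X=3 | obs) = 3/140 / 26/315 = 27/104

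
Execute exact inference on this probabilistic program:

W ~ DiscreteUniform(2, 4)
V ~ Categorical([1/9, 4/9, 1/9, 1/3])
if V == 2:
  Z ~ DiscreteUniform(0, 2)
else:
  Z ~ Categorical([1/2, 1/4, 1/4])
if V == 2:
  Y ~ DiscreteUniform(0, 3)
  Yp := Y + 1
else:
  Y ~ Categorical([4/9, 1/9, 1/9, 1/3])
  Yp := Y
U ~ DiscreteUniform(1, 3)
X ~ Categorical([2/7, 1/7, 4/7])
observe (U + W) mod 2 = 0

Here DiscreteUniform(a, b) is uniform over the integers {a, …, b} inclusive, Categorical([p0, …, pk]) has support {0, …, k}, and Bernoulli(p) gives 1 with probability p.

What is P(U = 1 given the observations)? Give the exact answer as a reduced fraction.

Enumerate traces; 576 have nonzero weight after conditioning:
  (W=2, V=0, Z=0, Y=0, U=2, X=0) weight 4/5103
  (W=2, V=0, Z=0, Y=0, U=2, X=1) weight 2/5103
  (W=2, V=0, Z=0, Y=0, U=2, X=2) weight 8/5103
  (W=2, V=0, Z=0, Y=1, U=2, X=0) weight 1/5103
  (W=2, V=0, Z=0, Y=1, U=2, X=1) weight 1/10206
  (W=2, V=0, Z=0, Y=1, U=2, X=2) weight 2/5103
  (W=2, V=0, Z=0, Y=2, U=2, X=0) weight 1/5103
  (W=2, V=0, Z=0, Y=2, U=2, X=1) weight 1/10206
  (W=3, V=0, Z=0, Y=0, U=1, X=0) weight 4/5103
  (W=3, V=0, Z=0, Y=0, U=3, X=0) weight 4/5103
  … 566 more
Group by U:
  weight(U=1) = 1/9
  weight(U=2) = 2/9
  weight(U=3) = 1/9
Total weight = 1/9 + 2/9 + 1/9 = 4/9
P(U=1 | obs) = 1/9 / 4/9 = 1/4
P(U=2 | obs) = 2/9 / 4/9 = 1/2
P(U=3 | obs) = 1/9 / 4/9 = 1/4

P(U = 1 | obs) = 1/4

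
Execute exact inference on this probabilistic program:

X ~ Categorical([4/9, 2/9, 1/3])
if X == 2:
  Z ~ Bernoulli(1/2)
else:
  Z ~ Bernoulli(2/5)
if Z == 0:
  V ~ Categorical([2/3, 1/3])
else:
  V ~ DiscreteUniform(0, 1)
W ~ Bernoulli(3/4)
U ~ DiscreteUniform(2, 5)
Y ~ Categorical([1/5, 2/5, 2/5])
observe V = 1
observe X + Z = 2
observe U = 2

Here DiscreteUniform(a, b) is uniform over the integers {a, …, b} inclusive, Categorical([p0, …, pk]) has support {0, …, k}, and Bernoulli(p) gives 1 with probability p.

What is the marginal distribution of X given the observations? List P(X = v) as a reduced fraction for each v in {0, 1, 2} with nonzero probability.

Enumerate traces; 12 have nonzero weight after conditioning:
  (X=1, Z=1, V=1, W=0, U=2, Y=0) weight 1/1800
  (X=1, Z=1, V=1, W=0, U=2, Y=1) weight 1/900
  (X=1, Z=1, V=1, W=0, U=2, Y=2) weight 1/900
  (X=1, Z=1, V=1, W=1, U=2, Y=0) weight 1/600
  (X=1, Z=1, V=1, W=1, U=2, Y=1) weight 1/300
  (X=1, Z=1, V=1, W=1, U=2, Y=2) weight 1/300
  (X=2, Z=0, V=1, W=0, U=2, Y=0) weight 1/1440
  (X=2, Z=0, V=1, W=0, U=2, Y=1) weight 1/720
  … 4 more
Group by X:
  weight(X=1) = 1/90
  weight(X=2) = 1/72
Total weight = 1/90 + 1/72 = 1/40
P(X=1 | obs) = 1/90 / 1/40 = 4/9
P(X=2 | obs) = 1/72 / 1/40 = 5/9

P(X=1) = 4/9, P(X=2) = 5/9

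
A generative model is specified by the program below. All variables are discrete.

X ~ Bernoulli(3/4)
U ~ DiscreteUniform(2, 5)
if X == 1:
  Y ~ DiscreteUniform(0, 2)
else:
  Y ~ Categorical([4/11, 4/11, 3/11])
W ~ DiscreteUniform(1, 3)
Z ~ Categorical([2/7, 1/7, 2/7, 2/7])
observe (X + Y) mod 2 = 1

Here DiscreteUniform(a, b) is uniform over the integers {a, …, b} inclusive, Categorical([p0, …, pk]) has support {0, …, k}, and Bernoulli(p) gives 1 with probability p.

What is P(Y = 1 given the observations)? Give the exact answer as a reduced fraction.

P(Y = 1 | obs) = 2/13

Enumerate traces; 144 have nonzero weight after conditioning:
  (X=0, U=2, Y=1, W=1, Z=0) weight 1/462
  (X=0, U=2, Y=1, W=1, Z=1) weight 1/924
  (X=0, U=2, Y=1, W=1, Z=2) weight 1/462
  (X=0, U=2, Y=1, W=1, Z=3) weight 1/462
  (X=0, U=2, Y=1, W=2, Z=0) weight 1/462
  (X=0, U=2, Y=1, W=2, Z=1) weight 1/924
  (X=0, U=2, Y=1, W=2, Z=2) weight 1/462
  (X=0, U=2, Y=1, W=2, Z=3) weight 1/462
  (X=1, U=2, Y=0, W=1, Z=0) weight 1/168
  (X=1, U=2, Y=2, W=1, Z=0) weight 1/168
  … 134 more
Group by Y:
  weight(Y=0) = 1/4
  weight(Y=1) = 1/11
  weight(Y=2) = 1/4
Total weight = 1/4 + 1/11 + 1/4 = 13/22
P(Y=0 | obs) = 1/4 / 13/22 = 11/26
P(Y=1 | obs) = 1/11 / 13/22 = 2/13
P(Y=2 | obs) = 1/4 / 13/22 = 11/26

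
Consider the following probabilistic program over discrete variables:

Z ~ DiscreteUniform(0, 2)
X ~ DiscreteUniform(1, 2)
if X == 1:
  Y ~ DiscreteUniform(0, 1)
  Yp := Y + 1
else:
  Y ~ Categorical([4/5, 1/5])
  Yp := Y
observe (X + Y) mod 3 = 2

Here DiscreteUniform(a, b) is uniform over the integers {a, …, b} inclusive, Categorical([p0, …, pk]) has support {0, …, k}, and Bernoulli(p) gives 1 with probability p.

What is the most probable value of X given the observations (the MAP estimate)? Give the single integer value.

argmax_v P(X = v | obs) = 2

Enumerate traces; 6 have nonzero weight after conditioning:
  (Z=0, X=1, Y=1) weight 1/12
  (Z=0, X=2, Y=0) weight 2/15
  (Z=1, X=1, Y=1) weight 1/12
  (Z=1, X=2, Y=0) weight 2/15
  (Z=2, X=1, Y=1) weight 1/12
  (Z=2, X=2, Y=0) weight 2/15
Group by X:
  weight(X=1) = 1/4
  weight(X=2) = 2/5
Total weight = 1/4 + 2/5 = 13/20
P(X=1 | obs) = 1/4 / 13/20 = 5/13
P(X=2 | obs) = 2/5 / 13/20 = 8/13
argmax = 2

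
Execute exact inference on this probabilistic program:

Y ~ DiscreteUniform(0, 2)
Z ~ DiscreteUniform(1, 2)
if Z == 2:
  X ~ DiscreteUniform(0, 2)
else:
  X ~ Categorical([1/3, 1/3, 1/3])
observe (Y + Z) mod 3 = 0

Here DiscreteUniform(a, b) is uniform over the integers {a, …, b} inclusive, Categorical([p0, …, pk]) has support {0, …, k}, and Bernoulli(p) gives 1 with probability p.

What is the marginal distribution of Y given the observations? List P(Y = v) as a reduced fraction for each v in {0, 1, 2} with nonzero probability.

P(Y=1) = 1/2, P(Y=2) = 1/2

Enumerate traces; 6 have nonzero weight after conditioning:
  (Y=1, Z=2, X=0) weight 1/18
  (Y=1, Z=2, X=1) weight 1/18
  (Y=1, Z=2, X=2) weight 1/18
  (Y=2, Z=1, X=0) weight 1/18
  (Y=2, Z=1, X=1) weight 1/18
  (Y=2, Z=1, X=2) weight 1/18
Group by Y:
  weight(Y=1) = 1/6
  weight(Y=2) = 1/6
Total weight = 1/6 + 1/6 = 1/3
P(Y=1 | obs) = 1/6 / 1/3 = 1/2
P(Y=2 | obs) = 1/6 / 1/3 = 1/2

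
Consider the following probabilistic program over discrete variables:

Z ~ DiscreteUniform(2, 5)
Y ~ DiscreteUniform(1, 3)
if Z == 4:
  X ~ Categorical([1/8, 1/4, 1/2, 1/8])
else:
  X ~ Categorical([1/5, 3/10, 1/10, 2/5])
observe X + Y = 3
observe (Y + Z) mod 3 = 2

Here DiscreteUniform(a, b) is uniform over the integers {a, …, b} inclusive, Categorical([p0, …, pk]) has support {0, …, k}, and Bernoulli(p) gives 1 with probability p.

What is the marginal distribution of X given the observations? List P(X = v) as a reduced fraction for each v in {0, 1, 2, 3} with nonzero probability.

P(X=0) = 1/3, P(X=1) = 1/4, P(X=2) = 5/12

Enumerate traces; 4 have nonzero weight after conditioning:
  (Z=2, Y=3, X=0) weight 1/60
  (Z=3, Y=2, X=1) weight 1/40
  (Z=4, Y=1, X=2) weight 1/24
  (Z=5, Y=3, X=0) weight 1/60
Group by X:
  weight(X=0) = 1/30
  weight(X=1) = 1/40
  weight(X=2) = 1/24
Total weight = 1/30 + 1/40 + 1/24 = 1/10
P(X=0 | obs) = 1/30 / 1/10 = 1/3
P(X=1 | obs) = 1/40 / 1/10 = 1/4
P(X=2 | obs) = 1/24 / 1/10 = 5/12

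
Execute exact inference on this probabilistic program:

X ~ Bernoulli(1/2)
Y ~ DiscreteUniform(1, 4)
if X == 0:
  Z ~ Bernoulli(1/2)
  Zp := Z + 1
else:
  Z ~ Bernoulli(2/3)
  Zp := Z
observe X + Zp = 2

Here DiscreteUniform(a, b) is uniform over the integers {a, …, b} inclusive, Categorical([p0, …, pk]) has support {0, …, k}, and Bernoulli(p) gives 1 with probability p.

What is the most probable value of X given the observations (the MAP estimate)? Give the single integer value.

argmax_v P(X = v | obs) = 1

Enumerate traces; 8 have nonzero weight after conditioning:
  (X=0, Y=1, Z=1) weight 1/16
  (X=0, Y=2, Z=1) weight 1/16
  (X=0, Y=3, Z=1) weight 1/16
  (X=0, Y=4, Z=1) weight 1/16
  (X=1, Y=1, Z=1) weight 1/12
  (X=1, Y=2, Z=1) weight 1/12
  (X=1, Y=3, Z=1) weight 1/12
  (X=1, Y=4, Z=1) weight 1/12
Group by X:
  weight(X=0) = 1/4
  weight(X=1) = 1/3
Total weight = 1/4 + 1/3 = 7/12
P(X=0 | obs) = 1/4 / 7/12 = 3/7
P(X=1 | obs) = 1/3 / 7/12 = 4/7
argmax = 1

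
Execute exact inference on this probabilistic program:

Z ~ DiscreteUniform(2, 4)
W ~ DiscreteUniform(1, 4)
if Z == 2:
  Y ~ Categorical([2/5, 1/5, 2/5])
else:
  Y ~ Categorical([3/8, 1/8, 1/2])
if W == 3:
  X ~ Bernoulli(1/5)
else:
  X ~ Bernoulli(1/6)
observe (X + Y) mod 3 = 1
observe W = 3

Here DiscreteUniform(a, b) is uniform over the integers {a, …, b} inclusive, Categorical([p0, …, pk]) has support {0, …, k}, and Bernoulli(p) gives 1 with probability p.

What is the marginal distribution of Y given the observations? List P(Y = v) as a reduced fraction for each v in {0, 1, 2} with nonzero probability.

Enumerate traces; 6 have nonzero weight after conditioning:
  (Z=2, W=3, Y=0, X=1) weight 1/150
  (Z=2, W=3, Y=1, X=0) weight 1/75
  (Z=3, W=3, Y=0, X=1) weight 1/160
  (Z=3, W=3, Y=1, X=0) weight 1/120
  (Z=4, W=3, Y=0, X=1) weight 1/160
  (Z=4, W=3, Y=1, X=0) weight 1/120
Group by Y:
  weight(Y=0) = 23/1200
  weight(Y=1) = 3/100
Total weight = 23/1200 + 3/100 = 59/1200
P(Y=0 | obs) = 23/1200 / 59/1200 = 23/59
P(Y=1 | obs) = 3/100 / 59/1200 = 36/59

P(Y=0) = 23/59, P(Y=1) = 36/59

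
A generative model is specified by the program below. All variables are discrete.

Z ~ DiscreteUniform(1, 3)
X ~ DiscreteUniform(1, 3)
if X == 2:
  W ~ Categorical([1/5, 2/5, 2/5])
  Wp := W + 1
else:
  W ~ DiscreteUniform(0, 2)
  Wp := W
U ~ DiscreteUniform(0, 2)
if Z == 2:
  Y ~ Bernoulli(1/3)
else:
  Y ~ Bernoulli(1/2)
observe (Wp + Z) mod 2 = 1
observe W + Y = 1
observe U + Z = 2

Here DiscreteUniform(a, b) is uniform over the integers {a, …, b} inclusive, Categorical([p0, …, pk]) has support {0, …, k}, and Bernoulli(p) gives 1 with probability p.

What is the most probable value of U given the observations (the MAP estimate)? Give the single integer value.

argmax_v P(U = v | obs) = 1

Enumerate traces; 6 have nonzero weight after conditioning:
  (Z=1, X=1, W=0, U=1, Y=1) weight 1/162
  (Z=1, X=2, W=1, U=1, Y=0) weight 1/135
  (Z=1, X=3, W=0, U=1, Y=1) weight 1/162
  (Z=2, X=1, W=1, U=0, Y=0) weight 2/243
  (Z=2, X=2, W=0, U=0, Y=1) weight 1/405
  (Z=2, X=3, W=1, U=0, Y=0) weight 2/243
Group by U:
  weight(U=0) = 23/1215
  weight(U=1) = 8/405
Total weight = 23/1215 + 8/405 = 47/1215
P(U=0 | obs) = 23/1215 / 47/1215 = 23/47
P(U=1 | obs) = 8/405 / 47/1215 = 24/47
argmax = 1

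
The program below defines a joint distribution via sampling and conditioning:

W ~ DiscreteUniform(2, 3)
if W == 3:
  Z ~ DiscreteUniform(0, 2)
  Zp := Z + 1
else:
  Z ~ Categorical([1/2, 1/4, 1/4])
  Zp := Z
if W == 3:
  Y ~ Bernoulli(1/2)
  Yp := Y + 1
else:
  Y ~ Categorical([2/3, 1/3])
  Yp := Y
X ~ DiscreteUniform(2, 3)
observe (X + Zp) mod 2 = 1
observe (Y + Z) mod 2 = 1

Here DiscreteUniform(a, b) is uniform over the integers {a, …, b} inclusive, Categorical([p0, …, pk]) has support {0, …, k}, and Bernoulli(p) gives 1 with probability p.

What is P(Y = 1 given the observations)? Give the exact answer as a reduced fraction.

Enumerate traces; 6 have nonzero weight after conditioning:
  (W=2, Z=0, Y=1, X=3) weight 1/24
  (W=2, Z=1, Y=0, X=2) weight 1/24
  (W=2, Z=2, Y=1, X=3) weight 1/48
  (W=3, Z=0, Y=1, X=2) weight 1/24
  (W=3, Z=1, Y=0, X=3) weight 1/24
  (W=3, Z=2, Y=1, X=2) weight 1/24
Group by Y:
  weight(Y=0) = 1/12
  weight(Y=1) = 7/48
Total weight = 1/12 + 7/48 = 11/48
P(Y=0 | obs) = 1/12 / 11/48 = 4/11
P(Y=1 | obs) = 7/48 / 11/48 = 7/11

P(Y = 1 | obs) = 7/11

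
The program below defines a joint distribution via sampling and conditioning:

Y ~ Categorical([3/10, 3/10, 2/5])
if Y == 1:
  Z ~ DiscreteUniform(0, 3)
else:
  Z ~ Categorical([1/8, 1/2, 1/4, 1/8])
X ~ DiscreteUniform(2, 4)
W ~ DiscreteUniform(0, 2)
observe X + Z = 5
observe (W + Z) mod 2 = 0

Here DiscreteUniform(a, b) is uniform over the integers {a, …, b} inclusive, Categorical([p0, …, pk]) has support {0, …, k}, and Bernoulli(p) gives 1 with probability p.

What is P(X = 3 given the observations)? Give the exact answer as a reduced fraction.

P(X = 3 | obs) = 40/87

Enumerate traces; 12 have nonzero weight after conditioning:
  (Y=0, Z=1, X=4, W=1) weight 1/60
  (Y=0, Z=2, X=3, W=0) weight 1/120
  (Y=0, Z=2, X=3, W=2) weight 1/120
  (Y=0, Z=3, X=2, W=1) weight 1/240
  (Y=1, Z=1, X=4, W=1) weight 1/120
  (Y=1, Z=2, X=3, W=0) weight 1/120
  (Y=1, Z=2, X=3, W=2) weight 1/120
  (Y=1, Z=3, X=2, W=1) weight 1/120
  … 4 more
Group by X:
  weight(X=2) = 13/720
  weight(X=3) = 1/18
  weight(X=4) = 17/360
Total weight = 13/720 + 1/18 + 17/360 = 29/240
P(X=2 | obs) = 13/720 / 29/240 = 13/87
P(X=3 | obs) = 1/18 / 29/240 = 40/87
P(X=4 | obs) = 17/360 / 29/240 = 34/87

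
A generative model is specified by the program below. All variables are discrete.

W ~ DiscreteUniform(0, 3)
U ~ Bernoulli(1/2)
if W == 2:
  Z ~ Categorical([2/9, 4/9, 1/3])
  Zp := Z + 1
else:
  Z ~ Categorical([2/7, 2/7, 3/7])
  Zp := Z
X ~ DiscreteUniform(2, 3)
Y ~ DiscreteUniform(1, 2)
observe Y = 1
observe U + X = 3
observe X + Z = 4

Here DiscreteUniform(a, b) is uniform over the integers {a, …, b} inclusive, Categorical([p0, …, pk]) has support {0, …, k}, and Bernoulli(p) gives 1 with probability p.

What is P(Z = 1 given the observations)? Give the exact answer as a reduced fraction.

Enumerate traces; 8 have nonzero weight after conditioning:
  (W=0, U=0, Z=1, X=3, Y=1) weight 1/112
  (W=0, U=1, Z=2, X=2, Y=1) weight 3/224
  (W=1, U=0, Z=1, X=3, Y=1) weight 1/112
  (W=1, U=1, Z=2, X=2, Y=1) weight 3/224
  (W=2, U=0, Z=1, X=3, Y=1) weight 1/72
  (W=2, U=1, Z=2, X=2, Y=1) weight 1/96
  (W=3, U=0, Z=1, X=3, Y=1) weight 1/112
  (W=3, U=1, Z=2, X=2, Y=1) weight 3/224
Group by Z:
  weight(Z=1) = 41/1008
  weight(Z=2) = 17/336
Total weight = 41/1008 + 17/336 = 23/252
P(Z=1 | obs) = 41/1008 / 23/252 = 41/92
P(Z=2 | obs) = 17/336 / 23/252 = 51/92

P(Z = 1 | obs) = 41/92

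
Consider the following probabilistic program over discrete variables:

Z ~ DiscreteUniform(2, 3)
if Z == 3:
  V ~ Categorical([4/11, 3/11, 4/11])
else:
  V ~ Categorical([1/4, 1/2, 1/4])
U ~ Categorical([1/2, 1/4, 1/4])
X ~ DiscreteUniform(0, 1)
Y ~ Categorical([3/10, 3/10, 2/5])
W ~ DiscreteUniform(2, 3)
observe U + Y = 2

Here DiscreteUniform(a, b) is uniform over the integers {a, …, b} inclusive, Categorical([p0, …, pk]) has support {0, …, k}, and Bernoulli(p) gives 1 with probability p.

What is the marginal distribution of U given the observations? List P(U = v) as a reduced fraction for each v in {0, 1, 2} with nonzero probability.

Enumerate traces; 72 have nonzero weight after conditioning:
  (Z=2, V=0, U=0, X=0, Y=2, W=2) weight 1/160
  (Z=2, V=0, U=0, X=0, Y=2, W=3) weight 1/160
  (Z=2, V=0, U=0, X=1, Y=2, W=2) weight 1/160
  (Z=2, V=0, U=0, X=1, Y=2, W=3) weight 1/160
  (Z=2, V=0, U=1, X=0, Y=1, W=2) weight 3/1280
  (Z=2, V=0, U=1, X=0, Y=1, W=3) weight 3/1280
  (Z=2, V=0, U=1, X=1, Y=1, W=2) weight 3/1280
  (Z=2, V=0, U=1, X=1, Y=1, W=3) weight 3/1280
  (Z=2, V=0, U=2, X=0, Y=0, W=2) weight 3/1280
  … 63 more
Group by U:
  weight(U=0) = 1/5
  weight(U=1) = 3/40
  weight(U=2) = 3/40
Total weight = 1/5 + 3/40 + 3/40 = 7/20
P(U=0 | obs) = 1/5 / 7/20 = 4/7
P(U=1 | obs) = 3/40 / 7/20 = 3/14
P(U=2 | obs) = 3/40 / 7/20 = 3/14

P(U=0) = 4/7, P(U=1) = 3/14, P(U=2) = 3/14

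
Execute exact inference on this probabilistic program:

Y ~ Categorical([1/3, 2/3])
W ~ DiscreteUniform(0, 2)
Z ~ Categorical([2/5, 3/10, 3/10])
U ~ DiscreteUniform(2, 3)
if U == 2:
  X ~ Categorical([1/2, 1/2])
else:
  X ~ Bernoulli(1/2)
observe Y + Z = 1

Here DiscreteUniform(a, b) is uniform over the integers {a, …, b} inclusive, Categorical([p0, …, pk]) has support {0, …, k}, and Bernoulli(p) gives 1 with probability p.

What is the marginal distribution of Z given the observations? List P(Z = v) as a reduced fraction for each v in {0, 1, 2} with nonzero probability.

P(Z=0) = 8/11, P(Z=1) = 3/11

Enumerate traces; 24 have nonzero weight after conditioning:
  (Y=0, W=0, Z=1, U=2, X=0) weight 1/120
  (Y=0, W=0, Z=1, U=2, X=1) weight 1/120
  (Y=0, W=0, Z=1, U=3, X=0) weight 1/120
  (Y=0, W=0, Z=1, U=3, X=1) weight 1/120
  (Y=0, W=1, Z=1, U=2, X=0) weight 1/120
  (Y=0, W=1, Z=1, U=2, X=1) weight 1/120
  (Y=0, W=1, Z=1, U=3, X=0) weight 1/120
  (Y=0, W=1, Z=1, U=3, X=1) weight 1/120
  (Y=1, W=0, Z=0, U=2, X=0) weight 1/45
  … 15 more
Group by Z:
  weight(Z=0) = 4/15
  weight(Z=1) = 1/10
Total weight = 4/15 + 1/10 = 11/30
P(Z=0 | obs) = 4/15 / 11/30 = 8/11
P(Z=1 | obs) = 1/10 / 11/30 = 3/11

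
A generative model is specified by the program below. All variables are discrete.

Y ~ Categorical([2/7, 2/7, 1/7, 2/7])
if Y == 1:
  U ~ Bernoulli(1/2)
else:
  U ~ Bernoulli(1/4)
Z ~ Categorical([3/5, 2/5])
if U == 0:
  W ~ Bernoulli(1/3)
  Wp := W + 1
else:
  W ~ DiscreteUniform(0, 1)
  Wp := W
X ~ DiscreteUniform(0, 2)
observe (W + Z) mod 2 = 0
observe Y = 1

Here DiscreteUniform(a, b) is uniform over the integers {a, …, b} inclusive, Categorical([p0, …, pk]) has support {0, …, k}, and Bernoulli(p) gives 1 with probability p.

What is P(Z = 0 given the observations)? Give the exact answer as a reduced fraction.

Enumerate traces; 12 have nonzero weight after conditioning:
  (Y=1, U=0, Z=0, W=0, X=0) weight 2/105
  (Y=1, U=0, Z=0, W=0, X=1) weight 2/105
  (Y=1, U=0, Z=0, W=0, X=2) weight 2/105
  (Y=1, U=0, Z=1, W=1, X=0) weight 2/315
  (Y=1, U=0, Z=1, W=1, X=1) weight 2/315
  (Y=1, U=0, Z=1, W=1, X=2) weight 2/315
  (Y=1, U=1, Z=0, W=0, X=0) weight 1/70
  (Y=1, U=1, Z=0, W=0, X=1) weight 1/70
  … 4 more
Group by Z:
  weight(Z=0) = 1/10
  weight(Z=1) = 1/21
Total weight = 1/10 + 1/21 = 31/210
P(Z=0 | obs) = 1/10 / 31/210 = 21/31
P(Z=1 | obs) = 1/21 / 31/210 = 10/31

P(Z = 0 | obs) = 21/31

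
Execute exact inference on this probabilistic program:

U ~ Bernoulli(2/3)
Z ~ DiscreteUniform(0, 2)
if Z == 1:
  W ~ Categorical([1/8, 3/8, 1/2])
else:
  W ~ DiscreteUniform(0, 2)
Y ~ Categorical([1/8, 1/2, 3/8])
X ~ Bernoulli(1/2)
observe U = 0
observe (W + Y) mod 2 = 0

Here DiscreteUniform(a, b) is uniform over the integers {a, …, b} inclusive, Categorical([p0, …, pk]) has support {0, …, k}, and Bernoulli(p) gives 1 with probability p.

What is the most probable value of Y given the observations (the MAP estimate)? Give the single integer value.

Enumerate traces; 30 have nonzero weight after conditioning:
  (U=0, Z=0, W=0, Y=0, X=0) weight 1/432
  (U=0, Z=0, W=0, Y=0, X=1) weight 1/432
  (U=0, Z=0, W=0, Y=2, X=0) weight 1/144
  (U=0, Z=0, W=0, Y=2, X=1) weight 1/144
  (U=0, Z=0, W=1, Y=1, X=0) weight 1/108
  (U=0, Z=0, W=1, Y=1, X=1) weight 1/108
  (U=0, Z=0, W=2, Y=0, X=0) weight 1/432
  (U=0, Z=0, W=2, Y=0, X=1) weight 1/432
  … 22 more
Group by Y:
  weight(Y=0) = 47/1728
  weight(Y=1) = 25/432
  weight(Y=2) = 47/576
Total weight = 47/1728 + 25/432 + 47/576 = 1/6
P(Y=0 | obs) = 47/1728 / 1/6 = 47/288
P(Y=1 | obs) = 25/432 / 1/6 = 25/72
P(Y=2 | obs) = 47/576 / 1/6 = 47/96
argmax = 2

argmax_v P(Y = v | obs) = 2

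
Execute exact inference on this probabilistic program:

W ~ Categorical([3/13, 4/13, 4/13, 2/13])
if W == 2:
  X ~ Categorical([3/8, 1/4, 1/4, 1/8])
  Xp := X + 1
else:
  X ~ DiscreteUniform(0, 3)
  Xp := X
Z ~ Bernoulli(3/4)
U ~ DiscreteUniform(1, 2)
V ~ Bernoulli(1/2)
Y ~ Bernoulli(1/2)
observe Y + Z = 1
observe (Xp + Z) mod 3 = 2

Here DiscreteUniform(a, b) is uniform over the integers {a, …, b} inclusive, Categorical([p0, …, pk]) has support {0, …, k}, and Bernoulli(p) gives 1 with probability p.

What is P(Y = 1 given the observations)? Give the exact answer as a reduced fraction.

P(Y = 1 | obs) = 13/64

Enumerate traces; 36 have nonzero weight after conditioning:
  (W=0, X=1, Z=1, U=1, V=0, Y=0) weight 9/1664
  (W=0, X=1, Z=1, U=1, V=1, Y=0) weight 9/1664
  (W=0, X=1, Z=1, U=2, V=0, Y=0) weight 9/1664
  (W=0, X=1, Z=1, U=2, V=1, Y=0) weight 9/1664
  (W=0, X=2, Z=0, U=1, V=0, Y=1) weight 3/1664
  (W=0, X=2, Z=0, U=1, V=1, Y=1) weight 3/1664
  (W=0, X=2, Z=0, U=2, V=0, Y=1) weight 3/1664
  (W=0, X=2, Z=0, U=2, V=1, Y=1) weight 3/1664
  … 28 more
Group by Y:
  weight(Y=0) = 51/416
  weight(Y=1) = 1/32
Total weight = 51/416 + 1/32 = 2/13
P(Y=0 | obs) = 51/416 / 2/13 = 51/64
P(Y=1 | obs) = 1/32 / 2/13 = 13/64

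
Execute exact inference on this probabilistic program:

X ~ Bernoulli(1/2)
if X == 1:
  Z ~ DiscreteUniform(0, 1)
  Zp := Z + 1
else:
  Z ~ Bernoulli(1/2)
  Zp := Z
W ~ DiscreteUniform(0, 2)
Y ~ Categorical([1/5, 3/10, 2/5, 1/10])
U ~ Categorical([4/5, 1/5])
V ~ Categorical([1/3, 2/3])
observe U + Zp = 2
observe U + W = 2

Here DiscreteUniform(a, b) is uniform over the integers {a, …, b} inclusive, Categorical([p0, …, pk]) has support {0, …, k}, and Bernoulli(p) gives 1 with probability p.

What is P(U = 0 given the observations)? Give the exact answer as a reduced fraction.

P(U = 0 | obs) = 2/3

Enumerate traces; 24 have nonzero weight after conditioning:
  (X=0, Z=1, W=1, Y=0, U=1, V=0) weight 1/900
  (X=0, Z=1, W=1, Y=0, U=1, V=1) weight 1/450
  (X=0, Z=1, W=1, Y=1, U=1, V=0) weight 1/600
  (X=0, Z=1, W=1, Y=1, U=1, V=1) weight 1/300
  (X=0, Z=1, W=1, Y=2, U=1, V=0) weight 1/450
  (X=0, Z=1, W=1, Y=2, U=1, V=1) weight 1/225
  (X=0, Z=1, W=1, Y=3, U=1, V=0) weight 1/1800
  (X=0, Z=1, W=1, Y=3, U=1, V=1) weight 1/900
  (X=1, Z=1, W=2, Y=0, U=0, V=0) weight 1/225
  … 15 more
Group by U:
  weight(U=0) = 1/15
  weight(U=1) = 1/30
Total weight = 1/15 + 1/30 = 1/10
P(U=0 | obs) = 1/15 / 1/10 = 2/3
P(U=1 | obs) = 1/30 / 1/10 = 1/3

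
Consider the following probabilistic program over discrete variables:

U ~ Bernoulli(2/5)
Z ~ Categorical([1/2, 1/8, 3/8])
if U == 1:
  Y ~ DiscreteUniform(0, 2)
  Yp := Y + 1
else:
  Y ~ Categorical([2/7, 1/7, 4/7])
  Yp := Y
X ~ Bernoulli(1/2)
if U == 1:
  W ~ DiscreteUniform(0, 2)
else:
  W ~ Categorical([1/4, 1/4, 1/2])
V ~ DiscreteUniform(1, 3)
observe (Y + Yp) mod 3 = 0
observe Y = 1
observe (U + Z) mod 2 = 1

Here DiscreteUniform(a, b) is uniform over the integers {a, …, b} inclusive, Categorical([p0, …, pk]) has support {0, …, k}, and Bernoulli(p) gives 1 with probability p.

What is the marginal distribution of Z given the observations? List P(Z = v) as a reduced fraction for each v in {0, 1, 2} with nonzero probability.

P(Z=0) = 4/7, P(Z=2) = 3/7

Enumerate traces; 36 have nonzero weight after conditioning:
  (U=1, Z=0, Y=1, X=0, W=0, V=1) weight 1/270
  (U=1, Z=0, Y=1, X=0, W=0, V=2) weight 1/270
  (U=1, Z=0, Y=1, X=0, W=0, V=3) weight 1/270
  (U=1, Z=0, Y=1, X=0, W=1, V=1) weight 1/270
  (U=1, Z=0, Y=1, X=0, W=1, V=2) weight 1/270
  (U=1, Z=0, Y=1, X=0, W=1, V=3) weight 1/270
  (U=1, Z=0, Y=1, X=0, W=2, V=1) weight 1/270
  (U=1, Z=0, Y=1, X=0, W=2, V=2) weight 1/270
  (U=1, Z=2, Y=1, X=0, W=0, V=1) weight 1/360
  … 27 more
Group by Z:
  weight(Z=0) = 1/15
  weight(Z=2) = 1/20
Total weight = 1/15 + 1/20 = 7/60
P(Z=0 | obs) = 1/15 / 7/60 = 4/7
P(Z=2 | obs) = 1/20 / 7/60 = 3/7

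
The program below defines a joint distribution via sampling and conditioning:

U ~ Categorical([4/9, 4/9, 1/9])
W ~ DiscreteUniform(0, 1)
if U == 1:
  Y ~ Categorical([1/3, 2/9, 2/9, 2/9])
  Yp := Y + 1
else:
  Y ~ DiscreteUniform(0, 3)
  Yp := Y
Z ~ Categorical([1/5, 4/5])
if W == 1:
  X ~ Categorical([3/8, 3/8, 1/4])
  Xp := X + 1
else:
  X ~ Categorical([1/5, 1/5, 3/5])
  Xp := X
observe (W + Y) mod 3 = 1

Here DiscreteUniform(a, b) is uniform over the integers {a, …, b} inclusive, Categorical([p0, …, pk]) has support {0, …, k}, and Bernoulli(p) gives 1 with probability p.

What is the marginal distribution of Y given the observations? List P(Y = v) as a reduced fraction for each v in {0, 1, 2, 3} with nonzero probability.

P(Y=0) = 93/247, P(Y=1) = 77/247, P(Y=3) = 77/247

Enumerate traces; 54 have nonzero weight after conditioning:
  (U=0, W=0, Y=1, Z=0, X=0) weight 1/450
  (U=0, W=0, Y=1, Z=0, X=1) weight 1/450
  (U=0, W=0, Y=1, Z=0, X=2) weight 1/150
  (U=0, W=0, Y=1, Z=1, X=0) weight 2/225
  (U=0, W=0, Y=1, Z=1, X=1) weight 2/225
  (U=0, W=0, Y=1, Z=1, X=2) weight 2/75
  (U=0, W=1, Y=0, Z=0, X=0) weight 1/240
  (U=0, W=1, Y=0, Z=0, X=1) weight 1/240
  (U=0, W=1, Y=3, Z=0, X=0) weight 1/240
  … 45 more
Group by Y:
  weight(Y=0) = 31/216
  weight(Y=1) = 77/648
  weight(Y=3) = 77/648
Total weight = 31/216 + 77/648 + 77/648 = 247/648
P(Y=0 | obs) = 31/216 / 247/648 = 93/247
P(Y=1 | obs) = 77/648 / 247/648 = 77/247
P(Y=3 | obs) = 77/648 / 247/648 = 77/247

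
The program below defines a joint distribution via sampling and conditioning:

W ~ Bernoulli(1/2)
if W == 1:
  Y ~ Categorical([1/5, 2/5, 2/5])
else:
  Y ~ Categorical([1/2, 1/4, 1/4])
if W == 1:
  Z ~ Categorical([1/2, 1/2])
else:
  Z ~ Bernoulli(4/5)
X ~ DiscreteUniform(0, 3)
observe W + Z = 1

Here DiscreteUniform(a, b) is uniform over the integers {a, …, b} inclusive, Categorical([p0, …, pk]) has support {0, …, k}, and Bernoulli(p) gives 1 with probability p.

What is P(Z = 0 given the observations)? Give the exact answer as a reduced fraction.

P(Z = 0 | obs) = 5/13

Enumerate traces; 24 have nonzero weight after conditioning:
  (W=0, Y=0, Z=1, X=0) weight 1/20
  (W=0, Y=0, Z=1, X=1) weight 1/20
  (W=0, Y=0, Z=1, X=2) weight 1/20
  (W=0, Y=0, Z=1, X=3) weight 1/20
  (W=0, Y=1, Z=1, X=0) weight 1/40
  (W=0, Y=1, Z=1, X=1) weight 1/40
  (W=0, Y=1, Z=1, X=2) weight 1/40
  (W=0, Y=1, Z=1, X=3) weight 1/40
  (W=1, Y=0, Z=0, X=0) weight 1/80
  … 15 more
Group by Z:
  weight(Z=0) = 1/4
  weight(Z=1) = 2/5
Total weight = 1/4 + 2/5 = 13/20
P(Z=0 | obs) = 1/4 / 13/20 = 5/13
P(Z=1 | obs) = 2/5 / 13/20 = 8/13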